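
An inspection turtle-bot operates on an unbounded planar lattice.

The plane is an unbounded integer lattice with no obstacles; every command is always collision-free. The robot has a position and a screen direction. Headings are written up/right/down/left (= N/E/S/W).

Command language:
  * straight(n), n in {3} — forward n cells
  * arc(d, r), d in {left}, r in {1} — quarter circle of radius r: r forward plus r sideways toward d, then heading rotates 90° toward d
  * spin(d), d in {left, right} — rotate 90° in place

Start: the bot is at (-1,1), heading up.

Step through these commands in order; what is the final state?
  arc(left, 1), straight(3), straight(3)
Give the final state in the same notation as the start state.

initial: at (-1,1), heading up
[1] after arc(left, 1): at (-2,2), heading left
[2] after straight(3): at (-5,2), heading left
[3] after straight(3): at (-8,2), heading left

at (-8,2), heading left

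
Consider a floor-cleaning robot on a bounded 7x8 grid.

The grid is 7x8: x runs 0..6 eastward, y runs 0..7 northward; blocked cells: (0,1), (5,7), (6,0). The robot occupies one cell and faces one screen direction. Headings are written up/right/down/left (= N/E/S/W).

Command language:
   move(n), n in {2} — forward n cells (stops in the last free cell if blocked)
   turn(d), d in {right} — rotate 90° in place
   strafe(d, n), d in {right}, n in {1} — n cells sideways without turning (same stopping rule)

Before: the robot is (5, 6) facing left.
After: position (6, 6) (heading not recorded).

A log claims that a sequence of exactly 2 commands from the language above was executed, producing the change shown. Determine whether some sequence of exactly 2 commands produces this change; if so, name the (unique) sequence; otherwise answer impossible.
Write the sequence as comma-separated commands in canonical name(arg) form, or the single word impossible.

turn(right), strafe(right, 1)

key: running strafe(right, 1) before turn(right) would end elsewhere — order is forced
from: (5, 6) facing left
1. turn(right) → (5, 6) facing up
2. strafe(right, 1) → (6, 6) facing up
no rival 2-sequence matches.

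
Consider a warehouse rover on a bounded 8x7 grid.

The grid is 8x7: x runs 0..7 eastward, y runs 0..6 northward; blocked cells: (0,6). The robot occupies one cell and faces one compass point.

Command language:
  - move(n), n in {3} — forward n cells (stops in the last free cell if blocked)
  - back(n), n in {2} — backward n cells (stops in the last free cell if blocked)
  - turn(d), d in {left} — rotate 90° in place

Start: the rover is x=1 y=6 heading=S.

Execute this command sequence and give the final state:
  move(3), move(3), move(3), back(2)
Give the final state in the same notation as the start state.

x=1 y=2 heading=S

initial: x=1 y=6 heading=S
1. move(3) → x=1 y=3 heading=S
2. move(3) → x=1 y=0 heading=S
3. move(3) → x=1 y=0 heading=S
4. back(2) → x=1 y=2 heading=S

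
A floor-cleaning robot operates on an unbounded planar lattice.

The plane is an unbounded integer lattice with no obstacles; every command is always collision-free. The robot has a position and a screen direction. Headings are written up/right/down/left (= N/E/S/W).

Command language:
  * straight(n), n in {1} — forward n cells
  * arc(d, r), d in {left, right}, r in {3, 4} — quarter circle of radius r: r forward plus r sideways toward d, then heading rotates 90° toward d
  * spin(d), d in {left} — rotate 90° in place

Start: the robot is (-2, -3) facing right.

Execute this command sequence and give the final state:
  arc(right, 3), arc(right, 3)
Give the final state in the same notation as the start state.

initial: (-2, -3) facing right
step 1 (arc(right, 3)): (1, -6) facing down
step 2 (arc(right, 3)): (-2, -9) facing left

(-2, -9) facing left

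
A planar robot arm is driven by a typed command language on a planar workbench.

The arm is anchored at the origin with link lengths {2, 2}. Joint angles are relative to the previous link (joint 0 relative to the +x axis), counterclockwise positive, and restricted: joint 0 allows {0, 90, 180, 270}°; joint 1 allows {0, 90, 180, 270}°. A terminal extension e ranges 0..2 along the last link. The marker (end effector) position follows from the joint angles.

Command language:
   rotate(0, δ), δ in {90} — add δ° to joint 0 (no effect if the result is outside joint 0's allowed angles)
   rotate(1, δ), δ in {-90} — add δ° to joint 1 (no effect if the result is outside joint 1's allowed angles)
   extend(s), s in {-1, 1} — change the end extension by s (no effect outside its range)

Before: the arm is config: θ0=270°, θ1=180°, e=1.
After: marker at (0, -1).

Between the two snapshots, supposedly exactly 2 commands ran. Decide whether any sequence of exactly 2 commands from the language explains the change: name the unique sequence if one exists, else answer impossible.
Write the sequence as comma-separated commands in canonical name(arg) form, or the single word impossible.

initial: config: θ0=270°, θ1=180°, e=1
[1] after rotate(0, 90): config: θ0=0°, θ1=180°, e=1
[2] after rotate(0, 90): config: θ0=90°, θ1=180°, e=1
no rival 2-sequence matches.

rotate(0, 90), rotate(0, 90)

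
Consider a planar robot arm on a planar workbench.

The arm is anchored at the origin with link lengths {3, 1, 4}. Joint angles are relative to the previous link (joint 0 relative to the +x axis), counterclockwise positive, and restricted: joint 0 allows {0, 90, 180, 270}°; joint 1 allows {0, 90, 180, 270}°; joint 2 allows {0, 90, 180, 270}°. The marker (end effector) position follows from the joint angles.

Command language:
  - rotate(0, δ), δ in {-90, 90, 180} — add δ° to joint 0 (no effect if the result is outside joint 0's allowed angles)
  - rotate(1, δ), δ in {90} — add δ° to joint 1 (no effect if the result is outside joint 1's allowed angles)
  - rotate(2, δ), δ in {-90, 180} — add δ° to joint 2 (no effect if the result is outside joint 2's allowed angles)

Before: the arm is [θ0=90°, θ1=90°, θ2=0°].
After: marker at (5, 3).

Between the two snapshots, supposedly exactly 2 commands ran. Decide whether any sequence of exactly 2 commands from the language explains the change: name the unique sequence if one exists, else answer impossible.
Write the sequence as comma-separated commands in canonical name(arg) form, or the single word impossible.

begin: [θ0=90°, θ1=90°, θ2=0°]
t=1 rotate(1, 90) ⇒ [θ0=90°, θ1=180°, θ2=0°]
t=2 rotate(1, 90) ⇒ [θ0=90°, θ1=270°, θ2=0°]
no rival 2-sequence matches.

rotate(1, 90), rotate(1, 90)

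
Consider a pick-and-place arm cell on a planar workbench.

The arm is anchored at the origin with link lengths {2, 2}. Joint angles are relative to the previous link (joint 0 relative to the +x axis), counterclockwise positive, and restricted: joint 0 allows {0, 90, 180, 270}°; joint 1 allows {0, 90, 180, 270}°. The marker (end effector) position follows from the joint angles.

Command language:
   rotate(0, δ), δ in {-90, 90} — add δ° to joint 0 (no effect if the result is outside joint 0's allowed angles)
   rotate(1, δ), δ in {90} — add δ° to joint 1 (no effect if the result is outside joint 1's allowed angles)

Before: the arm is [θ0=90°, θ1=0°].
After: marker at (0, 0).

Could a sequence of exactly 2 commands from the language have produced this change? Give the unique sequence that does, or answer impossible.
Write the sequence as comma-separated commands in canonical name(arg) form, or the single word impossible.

rotate(1, 90), rotate(1, 90)

from: [θ0=90°, θ1=0°]
step 1 (rotate(1, 90)): [θ0=90°, θ1=90°]
step 2 (rotate(1, 90)): [θ0=90°, θ1=180°]
no other 2-command option fits: unique.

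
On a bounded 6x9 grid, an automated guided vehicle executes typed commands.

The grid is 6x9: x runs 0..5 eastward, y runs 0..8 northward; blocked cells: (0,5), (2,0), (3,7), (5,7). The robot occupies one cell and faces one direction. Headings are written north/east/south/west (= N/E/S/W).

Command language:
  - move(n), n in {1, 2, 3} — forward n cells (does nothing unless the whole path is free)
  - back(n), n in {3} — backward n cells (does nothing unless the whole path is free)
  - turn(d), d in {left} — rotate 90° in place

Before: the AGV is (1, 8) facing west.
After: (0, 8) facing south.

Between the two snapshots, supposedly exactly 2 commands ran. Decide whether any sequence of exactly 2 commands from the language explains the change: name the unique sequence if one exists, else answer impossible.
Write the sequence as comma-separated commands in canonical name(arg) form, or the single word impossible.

key: position moved to (0,8) AND the heading swung to S — translation plus rotation needed
from: (1, 8) facing west
[1] after move(1): (0, 8) facing west
[2] after turn(left): (0, 8) facing south
no rival 2-sequence matches.

move(1), turn(left)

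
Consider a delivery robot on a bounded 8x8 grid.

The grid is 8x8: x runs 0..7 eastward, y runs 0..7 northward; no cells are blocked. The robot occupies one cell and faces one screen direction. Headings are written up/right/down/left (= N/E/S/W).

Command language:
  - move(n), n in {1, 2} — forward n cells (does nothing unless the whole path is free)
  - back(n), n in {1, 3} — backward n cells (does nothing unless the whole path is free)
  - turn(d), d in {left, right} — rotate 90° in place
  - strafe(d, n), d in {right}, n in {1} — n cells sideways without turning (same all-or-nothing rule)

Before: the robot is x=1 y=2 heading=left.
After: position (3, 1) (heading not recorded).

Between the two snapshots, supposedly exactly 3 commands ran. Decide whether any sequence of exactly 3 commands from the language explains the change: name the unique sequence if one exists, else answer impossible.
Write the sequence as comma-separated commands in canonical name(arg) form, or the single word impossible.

no 3-step route produces this change.

impossible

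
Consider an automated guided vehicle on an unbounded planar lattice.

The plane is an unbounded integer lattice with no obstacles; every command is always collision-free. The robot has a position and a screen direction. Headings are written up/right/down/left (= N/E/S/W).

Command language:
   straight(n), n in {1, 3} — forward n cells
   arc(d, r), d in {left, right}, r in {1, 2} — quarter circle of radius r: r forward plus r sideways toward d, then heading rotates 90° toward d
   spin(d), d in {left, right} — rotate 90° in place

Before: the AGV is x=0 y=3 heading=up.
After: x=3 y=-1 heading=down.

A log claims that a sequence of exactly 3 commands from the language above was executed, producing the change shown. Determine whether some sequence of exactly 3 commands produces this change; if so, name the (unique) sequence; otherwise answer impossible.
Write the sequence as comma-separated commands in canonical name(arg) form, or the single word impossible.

arc(right, 1), arc(right, 2), straight(3)

key: cell and facing (now S) both changed — the 3 commands mix motion and turning
start: x=0 y=3 heading=up
[1] after arc(right, 1): x=1 y=4 heading=right
[2] after arc(right, 2): x=3 y=2 heading=down
[3] after straight(3): x=3 y=-1 heading=down
uniquely the one of 512 3-step routes that fits.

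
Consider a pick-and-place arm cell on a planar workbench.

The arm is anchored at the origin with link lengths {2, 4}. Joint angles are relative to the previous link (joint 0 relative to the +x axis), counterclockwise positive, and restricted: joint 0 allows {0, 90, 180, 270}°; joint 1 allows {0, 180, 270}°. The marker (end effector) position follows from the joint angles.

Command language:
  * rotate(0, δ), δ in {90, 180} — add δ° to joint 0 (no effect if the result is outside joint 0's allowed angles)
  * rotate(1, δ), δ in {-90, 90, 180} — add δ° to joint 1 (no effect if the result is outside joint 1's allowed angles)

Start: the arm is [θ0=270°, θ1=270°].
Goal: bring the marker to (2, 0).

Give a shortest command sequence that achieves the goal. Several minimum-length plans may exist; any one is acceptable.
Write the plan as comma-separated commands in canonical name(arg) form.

rotate(0, 90), rotate(1, -90), rotate(0, 180)

t0: [θ0=270°, θ1=270°]
[1] after rotate(0, 90): [θ0=0°, θ1=270°]
[2] after rotate(1, -90): [θ0=0°, θ1=180°]
[3] after rotate(0, 180): [θ0=180°, θ1=180°]
no 2-step plan works, so 3 is optimal.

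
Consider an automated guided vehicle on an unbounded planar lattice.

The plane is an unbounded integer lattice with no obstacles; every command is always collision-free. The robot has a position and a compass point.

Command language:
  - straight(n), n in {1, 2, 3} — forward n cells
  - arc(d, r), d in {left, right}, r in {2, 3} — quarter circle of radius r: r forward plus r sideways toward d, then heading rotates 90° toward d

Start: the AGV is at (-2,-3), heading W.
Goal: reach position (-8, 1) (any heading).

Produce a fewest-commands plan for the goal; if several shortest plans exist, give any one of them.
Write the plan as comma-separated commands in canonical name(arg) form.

straight(3), arc(right, 3), straight(1)

from: at (-2,-3), heading W
t=1 straight(3) ⇒ at (-5,-3), heading W
t=2 arc(right, 3) ⇒ at (-8,0), heading N
t=3 straight(1) ⇒ at (-8,1), heading N
minimal: 3 command(s), checked below 3.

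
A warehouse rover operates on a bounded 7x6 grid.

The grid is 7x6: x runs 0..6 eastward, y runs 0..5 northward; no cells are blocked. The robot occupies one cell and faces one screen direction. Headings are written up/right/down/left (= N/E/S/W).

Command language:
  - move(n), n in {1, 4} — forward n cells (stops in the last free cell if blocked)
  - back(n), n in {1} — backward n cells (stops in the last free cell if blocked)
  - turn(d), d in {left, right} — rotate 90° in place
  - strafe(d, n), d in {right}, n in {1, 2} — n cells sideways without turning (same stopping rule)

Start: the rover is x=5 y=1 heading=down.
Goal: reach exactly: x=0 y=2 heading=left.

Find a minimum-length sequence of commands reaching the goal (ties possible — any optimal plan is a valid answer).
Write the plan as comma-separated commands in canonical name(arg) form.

t0: x=5 y=1 heading=down
t=1 back(1) ⇒ x=5 y=2 heading=down
t=2 strafe(right, 2) ⇒ x=3 y=2 heading=down
t=3 turn(right) ⇒ x=3 y=2 heading=left
t=4 move(4) ⇒ x=0 y=2 heading=left
shorter routes all fall short; 4 is best.

back(1), strafe(right, 2), turn(right), move(4)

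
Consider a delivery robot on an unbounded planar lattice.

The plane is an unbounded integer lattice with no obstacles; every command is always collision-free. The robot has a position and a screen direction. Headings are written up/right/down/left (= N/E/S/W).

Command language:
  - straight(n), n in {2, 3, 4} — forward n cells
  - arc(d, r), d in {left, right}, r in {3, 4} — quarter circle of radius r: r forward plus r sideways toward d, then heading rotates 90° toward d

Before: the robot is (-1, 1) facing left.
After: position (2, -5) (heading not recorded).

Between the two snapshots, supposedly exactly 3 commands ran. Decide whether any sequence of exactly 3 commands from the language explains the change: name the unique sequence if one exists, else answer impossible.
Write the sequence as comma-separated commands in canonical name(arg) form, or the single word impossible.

key: order matters: swapping arc(left, 3) and straight(3) lands elsewhere
start: (-1, 1) facing left
t=1 arc(left, 3) ⇒ (-4, -2) facing down
t=2 arc(left, 3) ⇒ (-1, -5) facing right
t=3 straight(3) ⇒ (2, -5) facing right
no rival 3-sequence matches.

arc(left, 3), arc(left, 3), straight(3)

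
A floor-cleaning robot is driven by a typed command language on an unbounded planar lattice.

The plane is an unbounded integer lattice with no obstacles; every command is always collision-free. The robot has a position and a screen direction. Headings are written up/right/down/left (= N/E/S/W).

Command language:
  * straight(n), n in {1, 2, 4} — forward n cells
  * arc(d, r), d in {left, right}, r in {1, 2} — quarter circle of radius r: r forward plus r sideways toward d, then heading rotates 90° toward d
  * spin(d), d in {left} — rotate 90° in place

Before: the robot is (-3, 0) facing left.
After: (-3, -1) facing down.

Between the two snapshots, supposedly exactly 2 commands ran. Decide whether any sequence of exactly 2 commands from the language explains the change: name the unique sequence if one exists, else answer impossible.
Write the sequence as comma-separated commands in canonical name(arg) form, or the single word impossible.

spin(left), straight(1)

key: position moved to (-3,-1) AND the heading swung to S — translation plus rotation needed
from: (-3, 0) facing left
1. spin(left) → (-3, 0) facing down
2. straight(1) → (-3, -1) facing down
all 64 alternatives checked — unique.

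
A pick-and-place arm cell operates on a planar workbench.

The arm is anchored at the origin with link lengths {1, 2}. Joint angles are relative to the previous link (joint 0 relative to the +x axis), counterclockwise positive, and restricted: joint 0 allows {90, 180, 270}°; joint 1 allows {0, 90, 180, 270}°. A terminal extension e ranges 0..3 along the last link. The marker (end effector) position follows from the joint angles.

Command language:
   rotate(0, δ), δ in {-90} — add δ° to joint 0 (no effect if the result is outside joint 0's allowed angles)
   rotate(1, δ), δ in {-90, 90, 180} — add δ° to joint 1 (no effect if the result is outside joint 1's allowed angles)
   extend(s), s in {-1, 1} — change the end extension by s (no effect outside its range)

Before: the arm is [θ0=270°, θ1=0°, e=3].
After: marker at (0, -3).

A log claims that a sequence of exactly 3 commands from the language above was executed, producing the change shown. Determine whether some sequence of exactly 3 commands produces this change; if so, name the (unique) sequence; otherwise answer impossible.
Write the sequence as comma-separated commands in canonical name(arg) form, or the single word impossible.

t0: [θ0=270°, θ1=0°, e=3]
t=1 extend(-1) ⇒ [θ0=270°, θ1=0°, e=2]
t=2 extend(-1) ⇒ [θ0=270°, θ1=0°, e=1]
t=3 extend(-1) ⇒ [θ0=270°, θ1=0°, e=0]
uniquely the one of 216 3-step routes that fits.

extend(-1), extend(-1), extend(-1)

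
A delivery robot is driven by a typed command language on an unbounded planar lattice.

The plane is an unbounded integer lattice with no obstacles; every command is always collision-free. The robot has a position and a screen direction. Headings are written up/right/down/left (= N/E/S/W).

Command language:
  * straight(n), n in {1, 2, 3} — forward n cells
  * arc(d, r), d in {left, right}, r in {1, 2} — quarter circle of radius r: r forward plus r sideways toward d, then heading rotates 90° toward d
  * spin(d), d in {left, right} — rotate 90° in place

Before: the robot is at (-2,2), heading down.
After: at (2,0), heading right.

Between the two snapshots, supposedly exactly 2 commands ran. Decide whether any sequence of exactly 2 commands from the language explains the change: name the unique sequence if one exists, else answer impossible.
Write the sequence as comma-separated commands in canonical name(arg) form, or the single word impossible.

key: running straight(2) before arc(left, 2) would end elsewhere — order is forced
from: at (-2,2), heading down
t=1 arc(left, 2) ⇒ at (0,0), heading right
t=2 straight(2) ⇒ at (2,0), heading right
no rival 2-sequence matches.

arc(left, 2), straight(2)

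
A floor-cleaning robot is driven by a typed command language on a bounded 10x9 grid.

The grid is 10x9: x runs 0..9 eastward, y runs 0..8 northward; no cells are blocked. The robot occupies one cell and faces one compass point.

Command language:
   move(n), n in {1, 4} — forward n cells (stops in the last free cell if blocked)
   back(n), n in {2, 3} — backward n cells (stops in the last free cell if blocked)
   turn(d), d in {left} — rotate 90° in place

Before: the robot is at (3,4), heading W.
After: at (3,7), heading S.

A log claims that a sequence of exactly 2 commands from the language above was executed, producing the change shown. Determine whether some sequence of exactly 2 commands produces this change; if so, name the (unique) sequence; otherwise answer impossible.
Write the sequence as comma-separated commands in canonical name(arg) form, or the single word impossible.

turn(left), back(3)

key: running back(3) before turn(left) would end elsewhere — order is forced
begin: at (3,4), heading W
[1] after turn(left): at (3,4), heading S
[2] after back(3): at (3,7), heading S
uniquely the one of 25 2-step routes that fits.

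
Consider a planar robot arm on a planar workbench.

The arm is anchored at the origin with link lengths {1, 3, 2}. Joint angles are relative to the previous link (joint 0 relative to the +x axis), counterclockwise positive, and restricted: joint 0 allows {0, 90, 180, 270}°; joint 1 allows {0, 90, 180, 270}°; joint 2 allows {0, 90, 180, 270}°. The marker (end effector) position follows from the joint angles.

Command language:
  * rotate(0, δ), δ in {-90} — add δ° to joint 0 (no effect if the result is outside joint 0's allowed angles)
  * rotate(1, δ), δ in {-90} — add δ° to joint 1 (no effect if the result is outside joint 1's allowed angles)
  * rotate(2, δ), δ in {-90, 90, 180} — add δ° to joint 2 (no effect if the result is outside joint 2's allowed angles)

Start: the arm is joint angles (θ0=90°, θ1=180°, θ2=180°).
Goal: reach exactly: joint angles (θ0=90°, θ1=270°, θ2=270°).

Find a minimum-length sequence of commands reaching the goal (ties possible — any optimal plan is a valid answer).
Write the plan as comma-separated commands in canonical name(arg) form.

rotate(1, -90), rotate(1, -90), rotate(1, -90), rotate(2, 90)

from: joint angles (θ0=90°, θ1=180°, θ2=180°)
step 1 (rotate(1, -90)): joint angles (θ0=90°, θ1=90°, θ2=180°)
step 2 (rotate(1, -90)): joint angles (θ0=90°, θ1=0°, θ2=180°)
step 3 (rotate(1, -90)): joint angles (θ0=90°, θ1=270°, θ2=180°)
step 4 (rotate(2, 90)): joint angles (θ0=90°, θ1=270°, θ2=270°)
nothing shorter than 4 reaches the goal.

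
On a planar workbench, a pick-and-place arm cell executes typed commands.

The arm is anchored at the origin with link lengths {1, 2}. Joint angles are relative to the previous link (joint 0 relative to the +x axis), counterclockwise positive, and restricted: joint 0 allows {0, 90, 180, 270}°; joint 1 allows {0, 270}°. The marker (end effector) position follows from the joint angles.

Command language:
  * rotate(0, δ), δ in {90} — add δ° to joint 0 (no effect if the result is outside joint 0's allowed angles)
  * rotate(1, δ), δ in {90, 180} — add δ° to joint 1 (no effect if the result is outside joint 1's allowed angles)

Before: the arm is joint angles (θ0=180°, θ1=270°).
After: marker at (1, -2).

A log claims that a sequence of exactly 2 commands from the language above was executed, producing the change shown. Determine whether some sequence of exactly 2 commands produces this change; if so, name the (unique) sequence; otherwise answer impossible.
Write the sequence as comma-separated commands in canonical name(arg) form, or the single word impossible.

from: joint angles (θ0=180°, θ1=270°)
step 1 (rotate(0, 90)): joint angles (θ0=270°, θ1=270°)
step 2 (rotate(0, 90)): joint angles (θ0=0°, θ1=270°)
all 9 alternatives checked — unique.

rotate(0, 90), rotate(0, 90)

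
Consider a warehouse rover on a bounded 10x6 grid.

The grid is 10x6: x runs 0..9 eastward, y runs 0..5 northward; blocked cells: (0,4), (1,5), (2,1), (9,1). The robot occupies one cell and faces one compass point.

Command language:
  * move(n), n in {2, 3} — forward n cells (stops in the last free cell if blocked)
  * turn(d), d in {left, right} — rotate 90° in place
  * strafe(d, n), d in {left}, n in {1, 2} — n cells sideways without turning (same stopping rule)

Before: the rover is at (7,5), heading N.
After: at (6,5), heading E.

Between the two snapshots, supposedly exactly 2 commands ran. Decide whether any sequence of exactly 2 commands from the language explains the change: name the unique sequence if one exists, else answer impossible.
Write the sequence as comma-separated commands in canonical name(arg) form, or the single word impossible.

strafe(left, 1), turn(right)

key: position moved to (6,5) AND the heading swung to E — translation plus rotation needed
initial: at (7,5), heading N
[1] after strafe(left, 1): at (6,5), heading N
[2] after turn(right): at (6,5), heading E
no rival 2-sequence matches.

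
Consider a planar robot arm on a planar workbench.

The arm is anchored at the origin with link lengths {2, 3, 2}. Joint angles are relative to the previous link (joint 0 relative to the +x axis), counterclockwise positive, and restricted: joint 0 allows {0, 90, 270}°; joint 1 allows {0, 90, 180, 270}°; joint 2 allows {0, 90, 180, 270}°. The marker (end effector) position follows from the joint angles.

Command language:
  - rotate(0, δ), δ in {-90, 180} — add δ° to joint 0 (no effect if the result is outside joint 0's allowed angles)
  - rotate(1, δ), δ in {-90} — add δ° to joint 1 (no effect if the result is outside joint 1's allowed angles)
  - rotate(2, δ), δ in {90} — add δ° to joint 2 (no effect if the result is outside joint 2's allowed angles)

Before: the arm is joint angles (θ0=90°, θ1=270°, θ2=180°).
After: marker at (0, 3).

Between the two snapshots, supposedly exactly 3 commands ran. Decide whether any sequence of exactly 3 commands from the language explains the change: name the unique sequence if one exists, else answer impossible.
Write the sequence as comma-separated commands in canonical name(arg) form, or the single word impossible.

t0: joint angles (θ0=90°, θ1=270°, θ2=180°)
1. rotate(1, -90) → joint angles (θ0=90°, θ1=180°, θ2=180°)
2. rotate(1, -90) → joint angles (θ0=90°, θ1=90°, θ2=180°)
3. rotate(1, -90) → joint angles (θ0=90°, θ1=0°, θ2=180°)
all 64 alternatives checked — unique.

rotate(1, -90), rotate(1, -90), rotate(1, -90)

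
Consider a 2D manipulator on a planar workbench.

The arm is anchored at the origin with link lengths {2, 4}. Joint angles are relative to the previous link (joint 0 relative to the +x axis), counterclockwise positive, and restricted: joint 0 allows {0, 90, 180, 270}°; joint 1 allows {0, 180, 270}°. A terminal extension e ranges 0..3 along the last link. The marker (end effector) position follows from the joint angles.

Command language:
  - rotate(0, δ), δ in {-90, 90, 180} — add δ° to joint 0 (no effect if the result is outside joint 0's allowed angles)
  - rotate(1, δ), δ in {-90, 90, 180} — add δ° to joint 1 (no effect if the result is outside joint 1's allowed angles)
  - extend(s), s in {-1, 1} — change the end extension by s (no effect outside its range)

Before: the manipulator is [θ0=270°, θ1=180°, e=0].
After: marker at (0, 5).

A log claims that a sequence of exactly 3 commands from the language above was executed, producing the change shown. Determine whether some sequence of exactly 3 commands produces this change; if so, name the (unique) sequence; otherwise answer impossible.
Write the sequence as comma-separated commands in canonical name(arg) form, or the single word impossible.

from: [θ0=270°, θ1=180°, e=0]
step 1 (extend(1)): [θ0=270°, θ1=180°, e=1]
step 2 (extend(1)): [θ0=270°, θ1=180°, e=2]
step 3 (extend(1)): [θ0=270°, θ1=180°, e=3]
no rival 3-sequence matches.

extend(1), extend(1), extend(1)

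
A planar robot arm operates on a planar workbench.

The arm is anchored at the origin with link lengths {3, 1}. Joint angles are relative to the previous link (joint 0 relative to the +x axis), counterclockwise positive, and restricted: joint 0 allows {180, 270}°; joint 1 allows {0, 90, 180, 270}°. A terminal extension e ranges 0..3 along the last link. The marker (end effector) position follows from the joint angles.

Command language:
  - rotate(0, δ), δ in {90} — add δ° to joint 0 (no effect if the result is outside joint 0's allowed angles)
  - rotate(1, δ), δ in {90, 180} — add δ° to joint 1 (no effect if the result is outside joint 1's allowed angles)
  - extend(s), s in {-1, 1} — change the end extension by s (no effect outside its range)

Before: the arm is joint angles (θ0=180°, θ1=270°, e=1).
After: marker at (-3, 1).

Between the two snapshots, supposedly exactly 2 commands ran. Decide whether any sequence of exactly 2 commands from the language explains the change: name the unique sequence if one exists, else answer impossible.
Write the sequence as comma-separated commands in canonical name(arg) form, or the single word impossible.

extend(-1), extend(-1)

initial: joint angles (θ0=180°, θ1=270°, e=1)
t=1 extend(-1) ⇒ joint angles (θ0=180°, θ1=270°, e=0)
t=2 extend(-1) ⇒ joint angles (θ0=180°, θ1=270°, e=0)
all 25 alternatives checked — unique.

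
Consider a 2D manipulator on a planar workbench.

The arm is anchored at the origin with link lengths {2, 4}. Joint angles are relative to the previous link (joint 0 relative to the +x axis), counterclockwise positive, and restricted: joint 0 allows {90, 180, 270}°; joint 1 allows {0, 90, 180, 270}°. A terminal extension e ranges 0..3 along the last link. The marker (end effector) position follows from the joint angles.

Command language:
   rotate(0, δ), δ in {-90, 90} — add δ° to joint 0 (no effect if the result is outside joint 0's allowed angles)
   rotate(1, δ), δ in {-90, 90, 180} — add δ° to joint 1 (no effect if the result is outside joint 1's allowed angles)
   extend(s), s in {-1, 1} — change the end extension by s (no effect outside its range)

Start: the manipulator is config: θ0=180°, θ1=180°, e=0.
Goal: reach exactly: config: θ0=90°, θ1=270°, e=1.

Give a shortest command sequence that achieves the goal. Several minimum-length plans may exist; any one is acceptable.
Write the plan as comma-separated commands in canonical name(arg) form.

extend(1), rotate(0, -90), rotate(1, 90)

t0: config: θ0=180°, θ1=180°, e=0
t=1 extend(1) ⇒ config: θ0=180°, θ1=180°, e=1
t=2 rotate(0, -90) ⇒ config: θ0=90°, θ1=180°, e=1
t=3 rotate(1, 90) ⇒ config: θ0=90°, θ1=270°, e=1
nothing shorter than 3 reaches the goal.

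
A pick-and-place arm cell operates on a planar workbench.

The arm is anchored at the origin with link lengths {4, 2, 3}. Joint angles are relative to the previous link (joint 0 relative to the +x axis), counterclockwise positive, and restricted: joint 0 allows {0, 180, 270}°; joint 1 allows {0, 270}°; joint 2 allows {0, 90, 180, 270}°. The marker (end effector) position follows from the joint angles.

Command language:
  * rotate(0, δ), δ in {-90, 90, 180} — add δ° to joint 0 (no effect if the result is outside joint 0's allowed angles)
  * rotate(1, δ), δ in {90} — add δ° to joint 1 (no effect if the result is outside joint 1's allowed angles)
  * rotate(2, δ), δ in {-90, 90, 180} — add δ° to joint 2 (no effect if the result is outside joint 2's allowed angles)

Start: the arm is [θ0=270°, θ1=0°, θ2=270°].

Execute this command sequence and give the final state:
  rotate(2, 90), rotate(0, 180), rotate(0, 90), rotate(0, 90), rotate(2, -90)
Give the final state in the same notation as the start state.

from: [θ0=270°, θ1=0°, θ2=270°]
t=1 rotate(2, 90) ⇒ [θ0=270°, θ1=0°, θ2=0°]
t=2 rotate(0, 180) ⇒ [θ0=270°, θ1=0°, θ2=0°]
t=3 rotate(0, 90) ⇒ [θ0=0°, θ1=0°, θ2=0°]
t=4 rotate(0, 90) ⇒ [θ0=0°, θ1=0°, θ2=0°]
t=5 rotate(2, -90) ⇒ [θ0=0°, θ1=0°, θ2=270°]

[θ0=0°, θ1=0°, θ2=270°]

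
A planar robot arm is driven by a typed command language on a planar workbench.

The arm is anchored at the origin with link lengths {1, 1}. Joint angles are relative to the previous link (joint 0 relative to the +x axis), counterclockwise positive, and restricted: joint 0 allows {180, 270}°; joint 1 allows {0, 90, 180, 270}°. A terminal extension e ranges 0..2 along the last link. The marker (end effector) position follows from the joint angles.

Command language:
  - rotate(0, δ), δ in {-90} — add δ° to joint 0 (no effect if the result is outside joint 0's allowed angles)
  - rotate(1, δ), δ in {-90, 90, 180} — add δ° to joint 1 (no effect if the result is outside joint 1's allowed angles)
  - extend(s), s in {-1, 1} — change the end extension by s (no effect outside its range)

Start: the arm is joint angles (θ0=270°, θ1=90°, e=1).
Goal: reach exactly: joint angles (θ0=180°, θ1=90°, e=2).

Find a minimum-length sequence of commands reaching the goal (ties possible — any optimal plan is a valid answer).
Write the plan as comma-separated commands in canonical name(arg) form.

t0: joint angles (θ0=270°, θ1=90°, e=1)
1. rotate(0, -90) → joint angles (θ0=180°, θ1=90°, e=1)
2. extend(1) → joint angles (θ0=180°, θ1=90°, e=2)
minimal: 2 command(s), checked below 2.

rotate(0, -90), extend(1)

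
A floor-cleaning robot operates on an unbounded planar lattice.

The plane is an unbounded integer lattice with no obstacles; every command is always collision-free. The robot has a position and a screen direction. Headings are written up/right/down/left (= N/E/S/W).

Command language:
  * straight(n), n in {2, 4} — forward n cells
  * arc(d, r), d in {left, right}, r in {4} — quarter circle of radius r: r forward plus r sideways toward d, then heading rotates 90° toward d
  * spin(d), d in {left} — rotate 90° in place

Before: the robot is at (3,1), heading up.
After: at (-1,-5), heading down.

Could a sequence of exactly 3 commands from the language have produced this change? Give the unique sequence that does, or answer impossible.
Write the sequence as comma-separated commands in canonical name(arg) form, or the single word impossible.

spin(left), arc(left, 4), straight(2)

key: running straight(2) before spin(left) would end elsewhere — order is forced
begin: at (3,1), heading up
1. spin(left) → at (3,1), heading left
2. arc(left, 4) → at (-1,-3), heading down
3. straight(2) → at (-1,-5), heading down
all 125 alternatives checked — unique.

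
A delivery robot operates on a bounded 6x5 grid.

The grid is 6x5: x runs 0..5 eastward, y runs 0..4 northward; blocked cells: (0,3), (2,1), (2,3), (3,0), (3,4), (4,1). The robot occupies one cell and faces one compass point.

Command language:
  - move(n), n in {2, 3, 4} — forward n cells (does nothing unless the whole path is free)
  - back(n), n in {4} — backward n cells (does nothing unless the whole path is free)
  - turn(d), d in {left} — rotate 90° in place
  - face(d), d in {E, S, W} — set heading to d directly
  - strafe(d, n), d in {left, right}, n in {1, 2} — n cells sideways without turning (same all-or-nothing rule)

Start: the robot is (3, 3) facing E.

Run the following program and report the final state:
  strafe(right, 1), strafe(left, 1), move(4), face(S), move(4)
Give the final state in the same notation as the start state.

initial: (3, 3) facing E
[1] after strafe(right, 1): (3, 2) facing E
[2] after strafe(left, 1): (3, 3) facing E
[3] after move(4): (3, 3) facing E
[4] after face(S): (3, 3) facing S
[5] after move(4): (3, 3) facing S

(3, 3) facing S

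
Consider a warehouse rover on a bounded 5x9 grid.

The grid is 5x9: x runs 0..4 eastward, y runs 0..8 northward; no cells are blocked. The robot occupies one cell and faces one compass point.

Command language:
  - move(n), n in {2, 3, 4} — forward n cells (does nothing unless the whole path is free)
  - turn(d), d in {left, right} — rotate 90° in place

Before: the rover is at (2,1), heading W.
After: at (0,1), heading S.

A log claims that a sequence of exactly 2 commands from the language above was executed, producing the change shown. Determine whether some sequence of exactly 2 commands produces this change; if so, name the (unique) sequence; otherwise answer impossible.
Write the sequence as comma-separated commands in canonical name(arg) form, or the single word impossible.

key: running turn(left) before move(2) would end elsewhere — order is forced
t0: at (2,1), heading W
1. move(2) → at (0,1), heading W
2. turn(left) → at (0,1), heading S
uniquely the one of 25 2-step routes that fits.

move(2), turn(left)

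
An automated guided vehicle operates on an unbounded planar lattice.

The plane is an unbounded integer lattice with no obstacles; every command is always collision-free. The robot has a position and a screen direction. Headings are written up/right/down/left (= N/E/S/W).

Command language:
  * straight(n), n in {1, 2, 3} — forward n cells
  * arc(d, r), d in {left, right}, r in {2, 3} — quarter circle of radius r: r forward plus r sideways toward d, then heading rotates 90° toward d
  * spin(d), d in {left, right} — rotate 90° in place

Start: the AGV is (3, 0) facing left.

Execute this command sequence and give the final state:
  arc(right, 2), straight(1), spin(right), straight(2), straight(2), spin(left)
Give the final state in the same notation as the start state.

(5, 3) facing up

start: (3, 0) facing left
t=1 arc(right, 2) ⇒ (1, 2) facing up
t=2 straight(1) ⇒ (1, 3) facing up
t=3 spin(right) ⇒ (1, 3) facing right
t=4 straight(2) ⇒ (3, 3) facing right
t=5 straight(2) ⇒ (5, 3) facing right
t=6 spin(left) ⇒ (5, 3) facing up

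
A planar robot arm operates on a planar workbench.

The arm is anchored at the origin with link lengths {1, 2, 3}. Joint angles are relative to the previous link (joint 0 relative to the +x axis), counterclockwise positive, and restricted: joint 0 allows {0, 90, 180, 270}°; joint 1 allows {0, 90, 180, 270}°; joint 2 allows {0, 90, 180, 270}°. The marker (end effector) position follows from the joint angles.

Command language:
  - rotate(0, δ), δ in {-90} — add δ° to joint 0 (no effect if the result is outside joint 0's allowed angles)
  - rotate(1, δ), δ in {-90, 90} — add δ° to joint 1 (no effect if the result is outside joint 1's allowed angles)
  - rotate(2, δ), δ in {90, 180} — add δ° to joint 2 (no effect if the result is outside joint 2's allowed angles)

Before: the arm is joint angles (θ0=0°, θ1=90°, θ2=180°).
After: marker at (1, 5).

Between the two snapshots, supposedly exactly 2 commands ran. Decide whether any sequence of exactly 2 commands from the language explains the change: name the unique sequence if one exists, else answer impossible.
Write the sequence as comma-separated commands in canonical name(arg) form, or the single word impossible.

initial: joint angles (θ0=0°, θ1=90°, θ2=180°)
t=1 rotate(2, 90) ⇒ joint angles (θ0=0°, θ1=90°, θ2=270°)
t=2 rotate(2, 90) ⇒ joint angles (θ0=0°, θ1=90°, θ2=0°)
no rival 2-sequence matches.

rotate(2, 90), rotate(2, 90)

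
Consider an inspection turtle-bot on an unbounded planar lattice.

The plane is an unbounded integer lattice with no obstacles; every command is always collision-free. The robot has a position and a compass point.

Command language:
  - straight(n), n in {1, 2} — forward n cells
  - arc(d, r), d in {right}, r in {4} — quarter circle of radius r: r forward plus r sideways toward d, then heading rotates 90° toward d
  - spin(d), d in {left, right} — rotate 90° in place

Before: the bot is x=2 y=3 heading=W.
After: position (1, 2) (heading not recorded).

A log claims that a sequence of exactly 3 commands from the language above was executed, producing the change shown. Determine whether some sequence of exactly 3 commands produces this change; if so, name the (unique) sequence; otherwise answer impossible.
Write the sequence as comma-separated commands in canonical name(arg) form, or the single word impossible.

from: x=2 y=3 heading=W
[1] after straight(1): x=1 y=3 heading=W
[2] after spin(left): x=1 y=3 heading=S
[3] after straight(1): x=1 y=2 heading=S
uniquely the one of 125 3-step routes that fits.

straight(1), spin(left), straight(1)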